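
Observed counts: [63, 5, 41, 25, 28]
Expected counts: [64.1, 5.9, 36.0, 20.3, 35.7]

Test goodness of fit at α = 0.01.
Chi-square goodness of fit test:
H₀: observed counts match expected distribution
H₁: observed counts differ from expected distribution
df = k - 1 = 4
χ² = Σ(O - E)²/E
   = (63 - 64.1)²/64.1 + (5 - 5.9)²/5.9 + (41 - 36.0)²/36.0 + (25 - 20.3)²/20.3 + (28 - 35.7)²/35.7
   = 0.019 + 0.137 + 0.694 + 1.088 + 1.661
   = 3.60
p-value = 0.4629

Since p-value > α = 0.01, we fail to reject H₀.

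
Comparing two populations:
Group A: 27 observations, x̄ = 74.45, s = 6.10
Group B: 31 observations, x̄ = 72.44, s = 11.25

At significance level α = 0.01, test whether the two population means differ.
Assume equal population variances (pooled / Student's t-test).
Student's two-sample t-test (equal variances):
H₀: μ₁ = μ₂
H₁: μ₁ ≠ μ₂
df = n₁ + n₂ - 2 = 56
Pooled variance s_p² = [(n₁-1)s₁² + (n₂-1)s₂²] / (n₁ + n₂ - 2) = [(26)(6.10²) + (30)(11.25²)] / 56 = 85.0774
SE = √(s_p²(1/n₁ + 1/n₂)) = √(85.0774 × (1/27 + 1/31)) = 2.4281
t = (x̄₁ - x̄₂) / SE = (74.45 - 72.44) / 2.4281 = 2.01 / 2.4281 = 0.828
p-value = 0.4113

Since p-value > α = 0.01, we fail to reject H₀.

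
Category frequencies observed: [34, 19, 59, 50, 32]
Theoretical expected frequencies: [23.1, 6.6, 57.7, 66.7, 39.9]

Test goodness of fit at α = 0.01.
Chi-square goodness of fit test:
H₀: observed counts match expected distribution
H₁: observed counts differ from expected distribution
df = k - 1 = 4
χ² = Σ(O - E)²/E
   = (34 - 23.1)²/23.1 + (19 - 6.6)²/6.6 + (59 - 57.7)²/57.7 + (50 - 66.7)²/66.7 + (32 - 39.9)²/39.9
   = 5.143 + 23.297 + 0.029 + 4.181 + 1.564
   = 34.21
p-value < 0.0001

Since p-value < α = 0.01, we reject H₀.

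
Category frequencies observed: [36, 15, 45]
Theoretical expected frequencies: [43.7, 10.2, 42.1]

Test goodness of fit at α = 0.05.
Chi-square goodness of fit test:
H₀: observed counts match expected distribution
H₁: observed counts differ from expected distribution
df = k - 1 = 2
χ² = Σ(O - E)²/E
   = (36 - 43.7)²/43.7 + (15 - 10.2)²/10.2 + (45 - 42.1)²/42.1
   = 1.357 + 2.259 + 0.200
   = 3.82
p-value = 0.1484

Since p-value > α = 0.05, we fail to reject H₀.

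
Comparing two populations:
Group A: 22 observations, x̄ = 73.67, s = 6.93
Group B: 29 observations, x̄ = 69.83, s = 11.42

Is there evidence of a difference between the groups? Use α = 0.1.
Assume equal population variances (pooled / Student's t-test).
Student's two-sample t-test (equal variances):
H₀: μ₁ = μ₂
H₁: μ₁ ≠ μ₂
df = n₁ + n₂ - 2 = 49
Pooled variance s_p² = [(n₁-1)s₁² + (n₂-1)s₂²] / (n₁ + n₂ - 2) = [(21)(6.93²) + (28)(11.42²)] / 49 = 95.1058
SE = √(s_p²(1/n₁ + 1/n₂)) = √(95.1058 × (1/22 + 1/29)) = 2.7573
t = (x̄₁ - x̄₂) / SE = (73.67 - 69.83) / 2.7573 = 3.84 / 2.7573 = 1.393
p-value = 0.1700

Since p-value > α = 0.1, we fail to reject H₀.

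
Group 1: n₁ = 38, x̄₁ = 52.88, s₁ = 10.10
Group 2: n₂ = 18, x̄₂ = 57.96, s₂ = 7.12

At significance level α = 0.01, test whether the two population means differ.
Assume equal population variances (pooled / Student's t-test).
Student's two-sample t-test (equal variances):
H₀: μ₁ = μ₂
H₁: μ₁ ≠ μ₂
df = n₁ + n₂ - 2 = 54
Pooled variance s_p² = [(n₁-1)s₁² + (n₂-1)s₂²] / (n₁ + n₂ - 2) = [(37)(10.10²) + (17)(7.12²)] / 54 = 85.8551
SE = √(s_p²(1/n₁ + 1/n₂)) = √(85.8551 × (1/38 + 1/18)) = 2.6512
t = (x̄₁ - x̄₂) / SE = (52.88 - 57.96) / 2.6512 = -5.08 / 2.6512 = -1.916
p-value = 0.0607

Since p-value > α = 0.01, we fail to reject H₀.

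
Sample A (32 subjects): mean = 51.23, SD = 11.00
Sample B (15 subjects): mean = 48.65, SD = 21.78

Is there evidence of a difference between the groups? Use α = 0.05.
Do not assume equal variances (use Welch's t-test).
Welch's two-sample t-test:
H₀: μ₁ = μ₂
H₁: μ₁ ≠ μ₂
s₁²/n₁ = 11.00²/32 = 3.7812,  s₂²/n₂ = 21.78²/15 = 31.6246
SE = √(s₁²/n₁ + s₂²/n₂) = √(3.7812 + 31.6246) = 5.9503
df (Welch-Satterthwaite) = (s₁²/n₁ + s₂²/n₂)² / [(s₁²/n₁)²/(n₁-1) + (s₂²/n₂)²/(n₂-1)] ≈ 17.44
t = (x̄₁ - x̄₂) / SE = (51.23 - 48.65) / 5.9503 = 2.58 / 5.9503 = 0.434
p-value = 0.6699

Since p-value > α = 0.05, we fail to reject H₀.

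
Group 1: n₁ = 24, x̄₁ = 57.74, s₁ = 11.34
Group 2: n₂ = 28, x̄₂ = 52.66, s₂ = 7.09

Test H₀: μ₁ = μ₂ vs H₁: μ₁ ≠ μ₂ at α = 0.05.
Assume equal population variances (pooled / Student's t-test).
Student's two-sample t-test (equal variances):
H₀: μ₁ = μ₂
H₁: μ₁ ≠ μ₂
df = n₁ + n₂ - 2 = 50
Pooled variance s_p² = [(n₁-1)s₁² + (n₂-1)s₂²] / (n₁ + n₂ - 2) = [(23)(11.34²) + (27)(7.09²)] / 50 = 86.2987
SE = √(s_p²(1/n₁ + 1/n₂)) = √(86.2987 × (1/24 + 1/28)) = 2.5842
t = (x̄₁ - x̄₂) / SE = (57.74 - 52.66) / 2.5842 = 5.08 / 2.5842 = 1.966
p-value = 0.0549

Since p-value > α = 0.05, we fail to reject H₀.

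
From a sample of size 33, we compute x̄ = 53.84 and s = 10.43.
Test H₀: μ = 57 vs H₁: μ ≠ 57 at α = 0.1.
One-sample t-test:
H₀: μ = 57
H₁: μ ≠ 57
df = n - 1 = 32
t = (x̄ - μ₀) / (s/√n) = (53.84 - 57) / (10.43/√33) = -1.740
p-value = 0.0914

Since p-value < α = 0.1, we reject H₀.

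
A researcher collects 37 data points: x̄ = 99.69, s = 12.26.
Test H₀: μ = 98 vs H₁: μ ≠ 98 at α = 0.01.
One-sample t-test:
H₀: μ = 98
H₁: μ ≠ 98
df = n - 1 = 36
t = (x̄ - μ₀) / (s/√n) = (99.69 - 98) / (12.26/√37) = 0.838
p-value = 0.4073

Since p-value > α = 0.01, we fail to reject H₀.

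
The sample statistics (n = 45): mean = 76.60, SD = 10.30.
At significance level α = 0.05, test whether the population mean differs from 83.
One-sample t-test:
H₀: μ = 83
H₁: μ ≠ 83
df = n - 1 = 44
t = (x̄ - μ₀) / (s/√n) = (76.60 - 83) / (10.30/√45) = -4.168
p-value = 0.0001

Since p-value < α = 0.05, we reject H₀.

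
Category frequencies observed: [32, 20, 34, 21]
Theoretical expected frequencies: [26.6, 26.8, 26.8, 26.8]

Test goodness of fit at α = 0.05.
Chi-square goodness of fit test:
H₀: observed counts match expected distribution
H₁: observed counts differ from expected distribution
df = k - 1 = 3
χ² = Σ(O - E)²/E
   = (32 - 26.6)²/26.6 + (20 - 26.8)²/26.8 + (34 - 26.8)²/26.8 + (21 - 26.8)²/26.8
   = 1.096 + 1.725 + 1.934 + 1.255
   = 6.01
p-value = 0.1111

Since p-value > α = 0.05, we fail to reject H₀.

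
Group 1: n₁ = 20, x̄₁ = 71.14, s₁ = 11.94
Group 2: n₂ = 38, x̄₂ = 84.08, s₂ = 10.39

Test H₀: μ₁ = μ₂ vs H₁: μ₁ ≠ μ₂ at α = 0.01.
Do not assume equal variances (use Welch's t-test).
Welch's two-sample t-test:
H₀: μ₁ = μ₂
H₁: μ₁ ≠ μ₂
s₁²/n₁ = 11.94²/20 = 7.1282,  s₂²/n₂ = 10.39²/38 = 2.8408
SE = √(s₁²/n₁ + s₂²/n₂) = √(7.1282 + 2.8408) = 3.1574
df (Welch-Satterthwaite) = (s₁²/n₁ + s₂²/n₂)² / [(s₁²/n₁)²/(n₁-1) + (s₂²/n₂)²/(n₂-1)] ≈ 34.36
t = (x̄₁ - x̄₂) / SE = (71.14 - 84.08) / 3.1574 = -12.94 / 3.1574 = -4.098
p-value = 0.0002

Since p-value < α = 0.01, we reject H₀.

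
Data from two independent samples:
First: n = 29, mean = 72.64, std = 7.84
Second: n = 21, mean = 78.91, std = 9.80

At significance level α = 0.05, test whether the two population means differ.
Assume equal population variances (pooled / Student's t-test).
Student's two-sample t-test (equal variances):
H₀: μ₁ = μ₂
H₁: μ₁ ≠ μ₂
df = n₁ + n₂ - 2 = 48
Pooled variance s_p² = [(n₁-1)s₁² + (n₂-1)s₂²] / (n₁ + n₂ - 2) = [(28)(7.84²) + (20)(9.80²)] / 48 = 75.8716
SE = √(s_p²(1/n₁ + 1/n₂)) = √(75.8716 × (1/29 + 1/21)) = 2.4958
t = (x̄₁ - x̄₂) / SE = (72.64 - 78.91) / 2.4958 = -6.27 / 2.4958 = -2.512
p-value = 0.0154

Since p-value < α = 0.05, we reject H₀.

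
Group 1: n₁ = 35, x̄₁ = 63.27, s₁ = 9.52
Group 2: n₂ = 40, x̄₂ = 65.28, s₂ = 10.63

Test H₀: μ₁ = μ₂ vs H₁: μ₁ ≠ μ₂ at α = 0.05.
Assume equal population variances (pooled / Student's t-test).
Student's two-sample t-test (equal variances):
H₀: μ₁ = μ₂
H₁: μ₁ ≠ μ₂
df = n₁ + n₂ - 2 = 73
Pooled variance s_p² = [(n₁-1)s₁² + (n₂-1)s₂²] / (n₁ + n₂ - 2) = [(34)(9.52²) + (39)(10.63²)] / 73 = 102.5796
SE = √(s_p²(1/n₁ + 1/n₂)) = √(102.5796 × (1/35 + 1/40)) = 2.3442
t = (x̄₁ - x̄₂) / SE = (63.27 - 65.28) / 2.3442 = -2.01 / 2.3442 = -0.857
p-value = 0.3940

Since p-value > α = 0.05, we fail to reject H₀.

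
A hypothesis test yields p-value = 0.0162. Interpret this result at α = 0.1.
Since p = 0.0162 < α = 0.1, reject H₀.
There is sufficient evidence to reject the null hypothesis; the result is statistically significant at the 0.1 level.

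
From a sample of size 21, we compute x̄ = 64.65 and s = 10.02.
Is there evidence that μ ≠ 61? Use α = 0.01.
One-sample t-test:
H₀: μ = 61
H₁: μ ≠ 61
df = n - 1 = 20
t = (x̄ - μ₀) / (s/√n) = (64.65 - 61) / (10.02/√21) = 1.669
p-value = 0.1106

Since p-value > α = 0.01, we fail to reject H₀.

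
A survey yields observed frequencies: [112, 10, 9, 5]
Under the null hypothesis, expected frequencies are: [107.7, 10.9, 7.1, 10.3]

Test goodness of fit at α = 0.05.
Chi-square goodness of fit test:
H₀: observed counts match expected distribution
H₁: observed counts differ from expected distribution
df = k - 1 = 3
χ² = Σ(O - E)²/E
   = (112 - 107.7)²/107.7 + (10 - 10.9)²/10.9 + (9 - 7.1)²/7.1 + (5 - 10.3)²/10.3
   = 0.172 + 0.074 + 0.508 + 2.727
   = 3.48
p-value = 0.3232

Since p-value > α = 0.05, we fail to reject H₀.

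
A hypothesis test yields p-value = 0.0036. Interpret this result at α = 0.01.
Since p = 0.0036 < α = 0.01, reject H₀.
There is sufficient evidence to reject the null hypothesis; the result is statistically significant at the 0.01 level.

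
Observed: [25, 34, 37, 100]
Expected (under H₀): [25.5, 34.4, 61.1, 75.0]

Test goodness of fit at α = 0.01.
Chi-square goodness of fit test:
H₀: observed counts match expected distribution
H₁: observed counts differ from expected distribution
df = k - 1 = 3
χ² = Σ(O - E)²/E
   = (25 - 25.5)²/25.5 + (34 - 34.4)²/34.4 + (37 - 61.1)²/61.1 + (100 - 75.0)²/75.0
   = 0.010 + 0.005 + 9.506 + 8.333
   = 17.85
p-value = 0.0005

Since p-value < α = 0.01, we reject H₀.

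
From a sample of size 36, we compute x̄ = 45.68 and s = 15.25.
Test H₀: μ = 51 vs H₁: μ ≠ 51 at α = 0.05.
One-sample t-test:
H₀: μ = 51
H₁: μ ≠ 51
df = n - 1 = 35
t = (x̄ - μ₀) / (s/√n) = (45.68 - 51) / (15.25/√36) = -2.093
p-value = 0.0437

Since p-value < α = 0.05, we reject H₀.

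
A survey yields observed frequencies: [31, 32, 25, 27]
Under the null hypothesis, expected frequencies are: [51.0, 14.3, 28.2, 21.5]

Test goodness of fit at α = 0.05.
Chi-square goodness of fit test:
H₀: observed counts match expected distribution
H₁: observed counts differ from expected distribution
df = k - 1 = 3
χ² = Σ(O - E)²/E
   = (31 - 51.0)²/51.0 + (32 - 14.3)²/14.3 + (25 - 28.2)²/28.2 + (27 - 21.5)²/21.5
   = 7.843 + 21.908 + 0.363 + 1.407
   = 31.52
p-value < 0.0001

Since p-value < α = 0.05, we reject H₀.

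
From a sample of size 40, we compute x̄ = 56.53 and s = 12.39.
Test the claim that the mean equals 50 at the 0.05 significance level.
One-sample t-test:
H₀: μ = 50
H₁: μ ≠ 50
df = n - 1 = 39
t = (x̄ - μ₀) / (s/√n) = (56.53 - 50) / (12.39/√40) = 3.333
p-value = 0.0019

Since p-value < α = 0.05, we reject H₀.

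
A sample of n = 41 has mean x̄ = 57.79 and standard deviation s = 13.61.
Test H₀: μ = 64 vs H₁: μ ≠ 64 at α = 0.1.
One-sample t-test:
H₀: μ = 64
H₁: μ ≠ 64
df = n - 1 = 40
t = (x̄ - μ₀) / (s/√n) = (57.79 - 64) / (13.61/√41) = -2.922
p-value = 0.0057

Since p-value < α = 0.1, we reject H₀.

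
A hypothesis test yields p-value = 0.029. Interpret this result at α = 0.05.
Since p = 0.029 < α = 0.05, reject H₀.
There is sufficient evidence to reject the null hypothesis; the result is statistically significant at the 0.05 level.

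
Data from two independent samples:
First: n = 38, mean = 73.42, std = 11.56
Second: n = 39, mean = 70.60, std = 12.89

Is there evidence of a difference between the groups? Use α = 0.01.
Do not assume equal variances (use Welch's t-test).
Welch's two-sample t-test:
H₀: μ₁ = μ₂
H₁: μ₁ ≠ μ₂
s₁²/n₁ = 11.56²/38 = 3.5167,  s₂²/n₂ = 12.89²/39 = 4.2603
SE = √(s₁²/n₁ + s₂²/n₂) = √(3.5167 + 4.2603) = 2.7887
df (Welch-Satterthwaite) = (s₁²/n₁ + s₂²/n₂)² / [(s₁²/n₁)²/(n₁-1) + (s₂²/n₂)²/(n₂-1)] ≈ 74.50
t = (x̄₁ - x̄₂) / SE = (73.42 - 70.60) / 2.7887 = 2.82 / 2.7887 = 1.011
p-value = 0.3152

Since p-value > α = 0.01, we fail to reject H₀.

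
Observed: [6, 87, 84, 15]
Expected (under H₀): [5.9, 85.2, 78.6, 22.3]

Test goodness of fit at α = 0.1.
Chi-square goodness of fit test:
H₀: observed counts match expected distribution
H₁: observed counts differ from expected distribution
df = k - 1 = 3
χ² = Σ(O - E)²/E
   = (6 - 5.9)²/5.9 + (87 - 85.2)²/85.2 + (84 - 78.6)²/78.6 + (15 - 22.3)²/22.3
   = 0.002 + 0.038 + 0.371 + 2.390
   = 2.80
p-value = 0.4234

Since p-value > α = 0.1, we fail to reject H₀.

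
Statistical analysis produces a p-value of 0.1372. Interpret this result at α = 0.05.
Since p = 0.1372 > α = 0.05, fail to reject H₀.
There is insufficient evidence to reject the null hypothesis; the result is not statistically significant at the 0.05 level.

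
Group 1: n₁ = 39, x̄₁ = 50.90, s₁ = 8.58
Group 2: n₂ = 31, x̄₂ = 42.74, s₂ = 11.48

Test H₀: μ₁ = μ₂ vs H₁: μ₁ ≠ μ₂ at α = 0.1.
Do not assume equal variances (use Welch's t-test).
Welch's two-sample t-test:
H₀: μ₁ = μ₂
H₁: μ₁ ≠ μ₂
s₁²/n₁ = 8.58²/39 = 1.8876,  s₂²/n₂ = 11.48²/31 = 4.2513
SE = √(s₁²/n₁ + s₂²/n₂) = √(1.8876 + 4.2513) = 2.4777
df (Welch-Satterthwaite) = (s₁²/n₁ + s₂²/n₂)² / [(s₁²/n₁)²/(n₁-1) + (s₂²/n₂)²/(n₂-1)] ≈ 54.13
t = (x̄₁ - x̄₂) / SE = (50.90 - 42.74) / 2.4777 = 8.16 / 2.4777 = 3.293
p-value = 0.0017

Since p-value < α = 0.1, we reject H₀.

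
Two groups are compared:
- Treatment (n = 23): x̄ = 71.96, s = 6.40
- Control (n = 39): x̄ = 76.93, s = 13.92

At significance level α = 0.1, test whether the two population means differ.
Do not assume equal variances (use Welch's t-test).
Welch's two-sample t-test:
H₀: μ₁ = μ₂
H₁: μ₁ ≠ μ₂
s₁²/n₁ = 6.40²/23 = 1.7809,  s₂²/n₂ = 13.92²/39 = 4.9684
SE = √(s₁²/n₁ + s₂²/n₂) = √(1.7809 + 4.9684) = 2.5979
df (Welch-Satterthwaite) = (s₁²/n₁ + s₂²/n₂)² / [(s₁²/n₁)²/(n₁-1) + (s₂²/n₂)²/(n₂-1)] ≈ 57.39
t = (x̄₁ - x̄₂) / SE = (71.96 - 76.93) / 2.5979 = -4.97 / 2.5979 = -1.913
p-value = 0.0607

Since p-value < α = 0.1, we reject H₀.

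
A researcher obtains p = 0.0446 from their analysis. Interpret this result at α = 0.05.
Since p = 0.0446 < α = 0.05, reject H₀.
There is sufficient evidence to reject the null hypothesis; the result is statistically significant at the 0.05 level.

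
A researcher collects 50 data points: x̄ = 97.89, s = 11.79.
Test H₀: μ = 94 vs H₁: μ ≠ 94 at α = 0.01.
One-sample t-test:
H₀: μ = 94
H₁: μ ≠ 94
df = n - 1 = 49
t = (x̄ - μ₀) / (s/√n) = (97.89 - 94) / (11.79/√50) = 2.333
p-value = 0.0238

Since p-value > α = 0.01, we fail to reject H₀.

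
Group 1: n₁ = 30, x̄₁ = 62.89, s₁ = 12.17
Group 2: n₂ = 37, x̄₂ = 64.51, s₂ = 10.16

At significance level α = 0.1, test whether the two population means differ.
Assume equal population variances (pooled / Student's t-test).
Student's two-sample t-test (equal variances):
H₀: μ₁ = μ₂
H₁: μ₁ ≠ μ₂
df = n₁ + n₂ - 2 = 65
Pooled variance s_p² = [(n₁-1)s₁² + (n₂-1)s₂²] / (n₁ + n₂ - 2) = [(29)(12.17²) + (36)(10.16²)] / 65 = 123.2505
SE = √(s_p²(1/n₁ + 1/n₂)) = √(123.2505 × (1/30 + 1/37)) = 2.7275
t = (x̄₁ - x̄₂) / SE = (62.89 - 64.51) / 2.7275 = -1.62 / 2.7275 = -0.594
p-value = 0.5546

Since p-value > α = 0.1, we fail to reject H₀.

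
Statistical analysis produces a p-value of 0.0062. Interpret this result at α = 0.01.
Since p = 0.0062 < α = 0.01, reject H₀.
There is sufficient evidence to reject the null hypothesis; the result is statistically significant at the 0.01 level.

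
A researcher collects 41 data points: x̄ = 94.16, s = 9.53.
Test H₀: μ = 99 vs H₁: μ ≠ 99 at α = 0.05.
One-sample t-test:
H₀: μ = 99
H₁: μ ≠ 99
df = n - 1 = 40
t = (x̄ - μ₀) / (s/√n) = (94.16 - 99) / (9.53/√41) = -3.252
p-value = 0.0023

Since p-value < α = 0.05, we reject H₀.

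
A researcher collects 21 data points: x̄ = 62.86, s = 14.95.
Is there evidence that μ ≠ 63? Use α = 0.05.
One-sample t-test:
H₀: μ = 63
H₁: μ ≠ 63
df = n - 1 = 20
t = (x̄ - μ₀) / (s/√n) = (62.86 - 63) / (14.95/√21) = -0.043
p-value = 0.9662

Since p-value > α = 0.05, we fail to reject H₀.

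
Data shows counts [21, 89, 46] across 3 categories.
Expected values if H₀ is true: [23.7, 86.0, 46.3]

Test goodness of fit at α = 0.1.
Chi-square goodness of fit test:
H₀: observed counts match expected distribution
H₁: observed counts differ from expected distribution
df = k - 1 = 2
χ² = Σ(O - E)²/E
   = (21 - 23.7)²/23.7 + (89 - 86.0)²/86.0 + (46 - 46.3)²/46.3
   = 0.308 + 0.105 + 0.002
   = 0.41
p-value = 0.8129

Since p-value > α = 0.1, we fail to reject H₀.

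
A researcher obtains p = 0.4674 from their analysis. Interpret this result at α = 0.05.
Since p = 0.4674 > α = 0.05, fail to reject H₀.
There is insufficient evidence to reject the null hypothesis; the result is not statistically significant at the 0.05 level.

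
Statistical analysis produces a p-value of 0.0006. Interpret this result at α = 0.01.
Since p = 0.0006 < α = 0.01, reject H₀.
There is sufficient evidence to reject the null hypothesis; the result is statistically significant at the 0.01 level.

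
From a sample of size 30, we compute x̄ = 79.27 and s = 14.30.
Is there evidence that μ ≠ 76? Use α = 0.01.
One-sample t-test:
H₀: μ = 76
H₁: μ ≠ 76
df = n - 1 = 29
t = (x̄ - μ₀) / (s/√n) = (79.27 - 76) / (14.30/√30) = 1.252
p-value = 0.2204

Since p-value > α = 0.01, we fail to reject H₀.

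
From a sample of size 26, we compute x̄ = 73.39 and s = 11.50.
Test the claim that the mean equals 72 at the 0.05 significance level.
One-sample t-test:
H₀: μ = 72
H₁: μ ≠ 72
df = n - 1 = 25
t = (x̄ - μ₀) / (s/√n) = (73.39 - 72) / (11.50/√26) = 0.616
p-value = 0.5433

Since p-value > α = 0.05, we fail to reject H₀.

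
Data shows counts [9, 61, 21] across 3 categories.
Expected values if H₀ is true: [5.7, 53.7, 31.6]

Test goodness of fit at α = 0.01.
Chi-square goodness of fit test:
H₀: observed counts match expected distribution
H₁: observed counts differ from expected distribution
df = k - 1 = 2
χ² = Σ(O - E)²/E
   = (9 - 5.7)²/5.7 + (61 - 53.7)²/53.7 + (21 - 31.6)²/31.6
   = 1.911 + 0.992 + 3.556
   = 6.46
p-value = 0.0396

Since p-value > α = 0.01, we fail to reject H₀.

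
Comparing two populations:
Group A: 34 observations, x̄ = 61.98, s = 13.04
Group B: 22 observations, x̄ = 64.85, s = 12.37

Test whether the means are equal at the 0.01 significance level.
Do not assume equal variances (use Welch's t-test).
Welch's two-sample t-test:
H₀: μ₁ = μ₂
H₁: μ₁ ≠ μ₂
s₁²/n₁ = 13.04²/34 = 5.0012,  s₂²/n₂ = 12.37²/22 = 6.9553
SE = √(s₁²/n₁ + s₂²/n₂) = √(5.0012 + 6.9553) = 3.4578
df (Welch-Satterthwaite) = (s₁²/n₁ + s₂²/n₂)² / [(s₁²/n₁)²/(n₁-1) + (s₂²/n₂)²/(n₂-1)] ≈ 46.69
t = (x̄₁ - x̄₂) / SE = (61.98 - 64.85) / 3.4578 = -2.87 / 3.4578 = -0.830
p-value = 0.4108

Since p-value > α = 0.01, we fail to reject H₀.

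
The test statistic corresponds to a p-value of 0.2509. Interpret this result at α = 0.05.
Since p = 0.2509 > α = 0.05, fail to reject H₀.
There is insufficient evidence to reject the null hypothesis; the result is not statistically significant at the 0.05 level.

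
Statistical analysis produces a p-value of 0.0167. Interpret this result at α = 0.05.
Since p = 0.0167 < α = 0.05, reject H₀.
There is sufficient evidence to reject the null hypothesis; the result is statistically significant at the 0.05 level.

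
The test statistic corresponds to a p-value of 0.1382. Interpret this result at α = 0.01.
Since p = 0.1382 > α = 0.01, fail to reject H₀.
There is insufficient evidence to reject the null hypothesis; the result is not statistically significant at the 0.01 level.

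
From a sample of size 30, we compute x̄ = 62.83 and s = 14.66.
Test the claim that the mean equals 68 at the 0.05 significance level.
One-sample t-test:
H₀: μ = 68
H₁: μ ≠ 68
df = n - 1 = 29
t = (x̄ - μ₀) / (s/√n) = (62.83 - 68) / (14.66/√30) = -1.932
p-value = 0.0632

Since p-value > α = 0.05, we fail to reject H₀.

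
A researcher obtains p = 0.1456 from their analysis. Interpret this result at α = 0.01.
Since p = 0.1456 > α = 0.01, fail to reject H₀.
There is insufficient evidence to reject the null hypothesis; the result is not statistically significant at the 0.01 level.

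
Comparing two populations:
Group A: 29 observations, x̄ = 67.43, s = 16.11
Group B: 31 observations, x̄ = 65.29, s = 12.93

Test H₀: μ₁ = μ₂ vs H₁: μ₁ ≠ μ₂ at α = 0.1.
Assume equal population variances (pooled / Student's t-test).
Student's two-sample t-test (equal variances):
H₀: μ₁ = μ₂
H₁: μ₁ ≠ μ₂
df = n₁ + n₂ - 2 = 58
Pooled variance s_p² = [(n₁-1)s₁² + (n₂-1)s₂²] / (n₁ + n₂ - 2) = [(28)(16.11²) + (30)(12.93²)] / 58 = 211.7663
SE = √(s_p²(1/n₁ + 1/n₂)) = √(211.7663 × (1/29 + 1/31)) = 3.7594
t = (x̄₁ - x̄₂) / SE = (67.43 - 65.29) / 3.7594 = 2.14 / 3.7594 = 0.569
p-value = 0.5714

Since p-value > α = 0.1, we fail to reject H₀.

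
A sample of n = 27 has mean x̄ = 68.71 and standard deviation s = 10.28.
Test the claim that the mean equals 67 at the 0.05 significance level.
One-sample t-test:
H₀: μ = 67
H₁: μ ≠ 67
df = n - 1 = 26
t = (x̄ - μ₀) / (s/√n) = (68.71 - 67) / (10.28/√27) = 0.864
p-value = 0.3953

Since p-value > α = 0.05, we fail to reject H₀.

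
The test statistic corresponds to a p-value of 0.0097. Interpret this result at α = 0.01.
Since p = 0.0097 < α = 0.01, reject H₀.
There is sufficient evidence to reject the null hypothesis; the result is statistically significant at the 0.01 level.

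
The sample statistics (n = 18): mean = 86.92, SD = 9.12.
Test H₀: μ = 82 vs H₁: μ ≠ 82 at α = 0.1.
One-sample t-test:
H₀: μ = 82
H₁: μ ≠ 82
df = n - 1 = 17
t = (x̄ - μ₀) / (s/√n) = (86.92 - 82) / (9.12/√18) = 2.289
p-value = 0.0352

Since p-value < α = 0.1, we reject H₀.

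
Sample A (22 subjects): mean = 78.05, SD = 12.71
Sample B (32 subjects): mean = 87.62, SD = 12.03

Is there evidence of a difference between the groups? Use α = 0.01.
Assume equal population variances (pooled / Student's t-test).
Student's two-sample t-test (equal variances):
H₀: μ₁ = μ₂
H₁: μ₁ ≠ μ₂
df = n₁ + n₂ - 2 = 52
Pooled variance s_p² = [(n₁-1)s₁² + (n₂-1)s₂²] / (n₁ + n₂ - 2) = [(21)(12.71²) + (31)(12.03²)] / 52 = 151.5149
SE = √(s_p²(1/n₁ + 1/n₂)) = √(151.5149 × (1/22 + 1/32)) = 3.4091
t = (x̄₁ - x̄₂) / SE = (78.05 - 87.62) / 3.4091 = -9.57 / 3.4091 = -2.807
p-value = 0.0070

Since p-value < α = 0.01, we reject H₀.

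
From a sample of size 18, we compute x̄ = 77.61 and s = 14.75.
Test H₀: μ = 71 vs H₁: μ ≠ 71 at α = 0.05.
One-sample t-test:
H₀: μ = 71
H₁: μ ≠ 71
df = n - 1 = 17
t = (x̄ - μ₀) / (s/√n) = (77.61 - 71) / (14.75/√18) = 1.901
p-value = 0.0744

Since p-value > α = 0.05, we fail to reject H₀.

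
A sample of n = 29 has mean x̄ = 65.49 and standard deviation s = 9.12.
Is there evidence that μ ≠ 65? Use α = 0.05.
One-sample t-test:
H₀: μ = 65
H₁: μ ≠ 65
df = n - 1 = 28
t = (x̄ - μ₀) / (s/√n) = (65.49 - 65) / (9.12/√29) = 0.289
p-value = 0.7745

Since p-value > α = 0.05, we fail to reject H₀.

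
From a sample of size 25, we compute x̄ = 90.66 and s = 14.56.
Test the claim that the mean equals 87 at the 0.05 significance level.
One-sample t-test:
H₀: μ = 87
H₁: μ ≠ 87
df = n - 1 = 24
t = (x̄ - μ₀) / (s/√n) = (90.66 - 87) / (14.56/√25) = 1.257
p-value = 0.2209

Since p-value > α = 0.05, we fail to reject H₀.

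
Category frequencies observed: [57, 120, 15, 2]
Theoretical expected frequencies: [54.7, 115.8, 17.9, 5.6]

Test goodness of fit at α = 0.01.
Chi-square goodness of fit test:
H₀: observed counts match expected distribution
H₁: observed counts differ from expected distribution
df = k - 1 = 3
χ² = Σ(O - E)²/E
   = (57 - 54.7)²/54.7 + (120 - 115.8)²/115.8 + (15 - 17.9)²/17.9 + (2 - 5.6)²/5.6
   = 0.097 + 0.152 + 0.470 + 2.314
   = 3.03
p-value = 0.3865

Since p-value > α = 0.01, we fail to reject H₀.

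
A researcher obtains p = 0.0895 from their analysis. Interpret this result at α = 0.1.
Since p = 0.0895 < α = 0.1, reject H₀.
There is sufficient evidence to reject the null hypothesis; the result is statistically significant at the 0.1 level.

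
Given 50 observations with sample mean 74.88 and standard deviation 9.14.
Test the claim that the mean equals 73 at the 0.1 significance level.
One-sample t-test:
H₀: μ = 73
H₁: μ ≠ 73
df = n - 1 = 49
t = (x̄ - μ₀) / (s/√n) = (74.88 - 73) / (9.14/√50) = 1.454
p-value = 0.1522

Since p-value > α = 0.1, we fail to reject H₀.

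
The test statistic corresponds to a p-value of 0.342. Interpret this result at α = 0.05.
Since p = 0.342 > α = 0.05, fail to reject H₀.
There is insufficient evidence to reject the null hypothesis; the result is not statistically significant at the 0.05 level.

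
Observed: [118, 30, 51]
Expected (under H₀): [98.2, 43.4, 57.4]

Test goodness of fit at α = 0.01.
Chi-square goodness of fit test:
H₀: observed counts match expected distribution
H₁: observed counts differ from expected distribution
df = k - 1 = 2
χ² = Σ(O - E)²/E
   = (118 - 98.2)²/98.2 + (30 - 43.4)²/43.4 + (51 - 57.4)²/57.4
   = 3.992 + 4.137 + 0.714
   = 8.84
p-value = 0.0120

Since p-value > α = 0.01, we fail to reject H₀.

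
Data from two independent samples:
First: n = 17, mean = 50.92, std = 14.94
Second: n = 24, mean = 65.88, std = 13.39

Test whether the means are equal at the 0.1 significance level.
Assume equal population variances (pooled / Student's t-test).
Student's two-sample t-test (equal variances):
H₀: μ₁ = μ₂
H₁: μ₁ ≠ μ₂
df = n₁ + n₂ - 2 = 39
Pooled variance s_p² = [(n₁-1)s₁² + (n₂-1)s₂²] / (n₁ + n₂ - 2) = [(16)(14.94²) + (23)(13.39²)] / 39 = 197.3071
SE = √(s_p²(1/n₁ + 1/n₂)) = √(197.3071 × (1/17 + 1/24)) = 4.4528
t = (x̄₁ - x̄₂) / SE = (50.92 - 65.88) / 4.4528 = -14.96 / 4.4528 = -3.360
p-value = 0.0018

Since p-value < α = 0.1, we reject H₀.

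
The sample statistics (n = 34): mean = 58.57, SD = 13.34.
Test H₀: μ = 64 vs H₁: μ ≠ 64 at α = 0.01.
One-sample t-test:
H₀: μ = 64
H₁: μ ≠ 64
df = n - 1 = 33
t = (x̄ - μ₀) / (s/√n) = (58.57 - 64) / (13.34/√34) = -2.373
p-value = 0.0236

Since p-value > α = 0.01, we fail to reject H₀.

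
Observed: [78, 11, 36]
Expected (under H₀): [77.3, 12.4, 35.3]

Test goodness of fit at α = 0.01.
Chi-square goodness of fit test:
H₀: observed counts match expected distribution
H₁: observed counts differ from expected distribution
df = k - 1 = 2
χ² = Σ(O - E)²/E
   = (78 - 77.3)²/77.3 + (11 - 12.4)²/12.4 + (36 - 35.3)²/35.3
   = 0.006 + 0.158 + 0.014
   = 0.18
p-value = 0.9147

Since p-value > α = 0.01, we fail to reject H₀.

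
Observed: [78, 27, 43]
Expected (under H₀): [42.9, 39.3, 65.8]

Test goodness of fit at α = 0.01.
Chi-square goodness of fit test:
H₀: observed counts match expected distribution
H₁: observed counts differ from expected distribution
df = k - 1 = 2
χ² = Σ(O - E)²/E
   = (78 - 42.9)²/42.9 + (27 - 39.3)²/39.3 + (43 - 65.8)²/65.8
   = 28.718 + 3.850 + 7.900
   = 40.47
p-value < 0.0001

Since p-value < α = 0.01, we reject H₀.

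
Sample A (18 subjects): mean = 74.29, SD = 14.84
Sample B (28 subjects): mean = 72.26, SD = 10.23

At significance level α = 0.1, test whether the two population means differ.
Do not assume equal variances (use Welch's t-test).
Welch's two-sample t-test:
H₀: μ₁ = μ₂
H₁: μ₁ ≠ μ₂
s₁²/n₁ = 14.84²/18 = 12.2348,  s₂²/n₂ = 10.23²/28 = 3.7376
SE = √(s₁²/n₁ + s₂²/n₂) = √(12.2348 + 3.7376) = 3.9965
df (Welch-Satterthwaite) = (s₁²/n₁ + s₂²/n₂)² / [(s₁²/n₁)²/(n₁-1) + (s₂²/n₂)²/(n₂-1)] ≈ 27.37
t = (x̄₁ - x̄₂) / SE = (74.29 - 72.26) / 3.9965 = 2.03 / 3.9965 = 0.508
p-value = 0.6156

Since p-value > α = 0.1, we fail to reject H₀.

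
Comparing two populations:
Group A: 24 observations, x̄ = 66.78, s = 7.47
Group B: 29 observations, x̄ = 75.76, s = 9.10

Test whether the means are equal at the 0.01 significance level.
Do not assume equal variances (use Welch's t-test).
Welch's two-sample t-test:
H₀: μ₁ = μ₂
H₁: μ₁ ≠ μ₂
s₁²/n₁ = 7.47²/24 = 2.3250,  s₂²/n₂ = 9.10²/29 = 2.8555
SE = √(s₁²/n₁ + s₂²/n₂) = √(2.3250 + 2.8555) = 2.2761
df (Welch-Satterthwaite) = (s₁²/n₁ + s₂²/n₂)² / [(s₁²/n₁)²/(n₁-1) + (s₂²/n₂)²/(n₂-1)] ≈ 51.00
t = (x̄₁ - x̄₂) / SE = (66.78 - 75.76) / 2.2761 = -8.98 / 2.2761 = -3.945
p-value = 0.0002

Since p-value < α = 0.01, we reject H₀.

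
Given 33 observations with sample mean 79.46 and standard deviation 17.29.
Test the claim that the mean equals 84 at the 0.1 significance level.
One-sample t-test:
H₀: μ = 84
H₁: μ ≠ 84
df = n - 1 = 32
t = (x̄ - μ₀) / (s/√n) = (79.46 - 84) / (17.29/√33) = -1.508
p-value = 0.1413

Since p-value > α = 0.1, we fail to reject H₀.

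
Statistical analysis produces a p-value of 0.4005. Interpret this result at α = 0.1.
Since p = 0.4005 > α = 0.1, fail to reject H₀.
There is insufficient evidence to reject the null hypothesis; the result is not statistically significant at the 0.1 level.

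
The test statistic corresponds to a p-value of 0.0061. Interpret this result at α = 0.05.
Since p = 0.0061 < α = 0.05, reject H₀.
There is sufficient evidence to reject the null hypothesis; the result is statistically significant at the 0.05 level.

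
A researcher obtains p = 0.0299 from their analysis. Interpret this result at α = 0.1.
Since p = 0.0299 < α = 0.1, reject H₀.
There is sufficient evidence to reject the null hypothesis; the result is statistically significant at the 0.1 level.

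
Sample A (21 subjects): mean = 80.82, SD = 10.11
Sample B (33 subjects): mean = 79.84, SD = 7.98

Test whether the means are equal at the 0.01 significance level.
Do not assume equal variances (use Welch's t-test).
Welch's two-sample t-test:
H₀: μ₁ = μ₂
H₁: μ₁ ≠ μ₂
s₁²/n₁ = 10.11²/21 = 4.8672,  s₂²/n₂ = 7.98²/33 = 1.9297
SE = √(s₁²/n₁ + s₂²/n₂) = √(4.8672 + 1.9297) = 2.6071
df (Welch-Satterthwaite) = (s₁²/n₁ + s₂²/n₂)² / [(s₁²/n₁)²/(n₁-1) + (s₂²/n₂)²/(n₂-1)] ≈ 35.51
t = (x̄₁ - x̄₂) / SE = (80.82 - 79.84) / 2.6071 = 0.98 / 2.6071 = 0.376
p-value = 0.7092

Since p-value > α = 0.01, we fail to reject H₀.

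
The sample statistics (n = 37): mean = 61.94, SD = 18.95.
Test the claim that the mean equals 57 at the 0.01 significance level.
One-sample t-test:
H₀: μ = 57
H₁: μ ≠ 57
df = n - 1 = 36
t = (x̄ - μ₀) / (s/√n) = (61.94 - 57) / (18.95/√37) = 1.586
p-value = 0.1216

Since p-value > α = 0.01, we fail to reject H₀.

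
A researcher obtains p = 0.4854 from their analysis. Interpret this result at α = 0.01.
Since p = 0.4854 > α = 0.01, fail to reject H₀.
There is insufficient evidence to reject the null hypothesis; the result is not statistically significant at the 0.01 level.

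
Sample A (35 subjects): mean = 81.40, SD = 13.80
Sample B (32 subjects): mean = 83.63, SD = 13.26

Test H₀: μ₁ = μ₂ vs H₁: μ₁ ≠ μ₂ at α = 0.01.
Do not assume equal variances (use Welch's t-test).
Welch's two-sample t-test:
H₀: μ₁ = μ₂
H₁: μ₁ ≠ μ₂
s₁²/n₁ = 13.80²/35 = 5.4411,  s₂²/n₂ = 13.26²/32 = 5.4946
SE = √(s₁²/n₁ + s₂²/n₂) = √(5.4411 + 5.4946) = 3.3069
df (Welch-Satterthwaite) = (s₁²/n₁ + s₂²/n₂)² / [(s₁²/n₁)²/(n₁-1) + (s₂²/n₂)²/(n₂-1)] ≈ 64.83
t = (x̄₁ - x̄₂) / SE = (81.40 - 83.63) / 3.3069 = -2.23 / 3.3069 = -0.674
p-value = 0.5025

Since p-value > α = 0.01, we fail to reject H₀.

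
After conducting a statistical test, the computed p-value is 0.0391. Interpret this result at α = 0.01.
Since p = 0.0391 > α = 0.01, fail to reject H₀.
There is insufficient evidence to reject the null hypothesis; the result is not statistically significant at the 0.01 level.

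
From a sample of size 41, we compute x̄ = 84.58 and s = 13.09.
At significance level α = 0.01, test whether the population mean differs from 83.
One-sample t-test:
H₀: μ = 83
H₁: μ ≠ 83
df = n - 1 = 40
t = (x̄ - μ₀) / (s/√n) = (84.58 - 83) / (13.09/√41) = 0.773
p-value = 0.4441

Since p-value > α = 0.01, we fail to reject H₀.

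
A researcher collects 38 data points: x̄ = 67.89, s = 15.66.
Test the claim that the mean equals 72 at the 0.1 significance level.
One-sample t-test:
H₀: μ = 72
H₁: μ ≠ 72
df = n - 1 = 37
t = (x̄ - μ₀) / (s/√n) = (67.89 - 72) / (15.66/√38) = -1.618
p-value = 0.1142

Since p-value > α = 0.1, we fail to reject H₀.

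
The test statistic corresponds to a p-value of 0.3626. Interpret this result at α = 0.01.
Since p = 0.3626 > α = 0.01, fail to reject H₀.
There is insufficient evidence to reject the null hypothesis; the result is not statistically significant at the 0.01 level.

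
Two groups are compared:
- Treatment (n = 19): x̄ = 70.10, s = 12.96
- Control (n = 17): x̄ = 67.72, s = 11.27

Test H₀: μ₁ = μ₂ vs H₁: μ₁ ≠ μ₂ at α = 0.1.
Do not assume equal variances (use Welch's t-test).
Welch's two-sample t-test:
H₀: μ₁ = μ₂
H₁: μ₁ ≠ μ₂
s₁²/n₁ = 12.96²/19 = 8.8401,  s₂²/n₂ = 11.27²/17 = 7.4713
SE = √(s₁²/n₁ + s₂²/n₂) = √(8.8401 + 7.4713) = 4.0387
df (Welch-Satterthwaite) = (s₁²/n₁ + s₂²/n₂)² / [(s₁²/n₁)²/(n₁-1) + (s₂²/n₂)²/(n₂-1)] ≈ 33.98
t = (x̄₁ - x̄₂) / SE = (70.10 - 67.72) / 4.0387 = 2.38 / 4.0387 = 0.589
p-value = 0.5596

Since p-value > α = 0.1, we fail to reject H₀.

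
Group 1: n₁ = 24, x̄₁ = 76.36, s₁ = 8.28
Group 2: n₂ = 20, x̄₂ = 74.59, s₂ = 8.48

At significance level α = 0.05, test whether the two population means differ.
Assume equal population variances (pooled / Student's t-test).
Student's two-sample t-test (equal variances):
H₀: μ₁ = μ₂
H₁: μ₁ ≠ μ₂
df = n₁ + n₂ - 2 = 42
Pooled variance s_p² = [(n₁-1)s₁² + (n₂-1)s₂²] / (n₁ + n₂ - 2) = [(23)(8.28²) + (19)(8.48²)] / 42 = 70.0748
SE = √(s_p²(1/n₁ + 1/n₂)) = √(70.0748 × (1/24 + 1/20)) = 2.5345
t = (x̄₁ - x̄₂) / SE = (76.36 - 74.59) / 2.5345 = 1.77 / 2.5345 = 0.698
p-value = 0.4888

Since p-value > α = 0.05, we fail to reject H₀.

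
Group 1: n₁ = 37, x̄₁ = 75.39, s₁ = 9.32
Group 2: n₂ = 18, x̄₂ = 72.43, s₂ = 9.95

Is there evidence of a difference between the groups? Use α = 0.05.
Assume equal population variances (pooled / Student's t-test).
Student's two-sample t-test (equal variances):
H₀: μ₁ = μ₂
H₁: μ₁ ≠ μ₂
df = n₁ + n₂ - 2 = 53
Pooled variance s_p² = [(n₁-1)s₁² + (n₂-1)s₂²] / (n₁ + n₂ - 2) = [(36)(9.32²) + (17)(9.95²)] / 53 = 90.7564
SE = √(s_p²(1/n₁ + 1/n₂)) = √(90.7564 × (1/37 + 1/18)) = 2.7377
t = (x̄₁ - x̄₂) / SE = (75.39 - 72.43) / 2.7377 = 2.96 / 2.7377 = 1.081
p-value = 0.2845

Since p-value > α = 0.05, we fail to reject H₀.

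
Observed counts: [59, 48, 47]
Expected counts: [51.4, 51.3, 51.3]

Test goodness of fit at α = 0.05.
Chi-square goodness of fit test:
H₀: observed counts match expected distribution
H₁: observed counts differ from expected distribution
df = k - 1 = 2
χ² = Σ(O - E)²/E
   = (59 - 51.4)²/51.4 + (48 - 51.3)²/51.3 + (47 - 51.3)²/51.3
   = 1.124 + 0.212 + 0.360
   = 1.70
p-value = 0.4282

Since p-value > α = 0.05, we fail to reject H₀.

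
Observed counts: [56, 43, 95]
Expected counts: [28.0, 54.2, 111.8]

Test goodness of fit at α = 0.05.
Chi-square goodness of fit test:
H₀: observed counts match expected distribution
H₁: observed counts differ from expected distribution
df = k - 1 = 2
χ² = Σ(O - E)²/E
   = (56 - 28.0)²/28.0 + (43 - 54.2)²/54.2 + (95 - 111.8)²/111.8
   = 28.000 + 2.314 + 2.525
   = 32.84
p-value < 0.0001

Since p-value < α = 0.05, we reject H₀.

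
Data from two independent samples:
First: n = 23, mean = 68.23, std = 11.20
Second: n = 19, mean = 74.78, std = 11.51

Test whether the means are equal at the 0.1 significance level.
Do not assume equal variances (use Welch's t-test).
Welch's two-sample t-test:
H₀: μ₁ = μ₂
H₁: μ₁ ≠ μ₂
s₁²/n₁ = 11.20²/23 = 5.4539,  s₂²/n₂ = 11.51²/19 = 6.9726
SE = √(s₁²/n₁ + s₂²/n₂) = √(5.4539 + 6.9726) = 3.5251
df (Welch-Satterthwaite) = (s₁²/n₁ + s₂²/n₂)² / [(s₁²/n₁)²/(n₁-1) + (s₂²/n₂)²/(n₂-1)] ≈ 38.10
t = (x̄₁ - x̄₂) / SE = (68.23 - 74.78) / 3.5251 = -6.55 / 3.5251 = -1.858
p-value = 0.0709

Since p-value < α = 0.1, we reject H₀.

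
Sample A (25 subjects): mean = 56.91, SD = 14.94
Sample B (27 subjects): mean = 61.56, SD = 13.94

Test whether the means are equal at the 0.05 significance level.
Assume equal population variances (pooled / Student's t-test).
Student's two-sample t-test (equal variances):
H₀: μ₁ = μ₂
H₁: μ₁ ≠ μ₂
df = n₁ + n₂ - 2 = 50
Pooled variance s_p² = [(n₁-1)s₁² + (n₂-1)s₂²] / (n₁ + n₂ - 2) = [(24)(14.94²) + (26)(13.94²)] / 50 = 208.1860
SE = √(s_p²(1/n₁ + 1/n₂)) = √(208.1860 × (1/25 + 1/27)) = 4.0048
t = (x̄₁ - x̄₂) / SE = (56.91 - 61.56) / 4.0048 = -4.65 / 4.0048 = -1.161
p-value = 0.2511

Since p-value > α = 0.05, we fail to reject H₀.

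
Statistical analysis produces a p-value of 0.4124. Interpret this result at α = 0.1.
Since p = 0.4124 > α = 0.1, fail to reject H₀.
There is insufficient evidence to reject the null hypothesis; the result is not statistically significant at the 0.1 level.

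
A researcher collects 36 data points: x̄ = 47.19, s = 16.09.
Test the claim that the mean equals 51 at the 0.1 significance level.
One-sample t-test:
H₀: μ = 51
H₁: μ ≠ 51
df = n - 1 = 35
t = (x̄ - μ₀) / (s/√n) = (47.19 - 51) / (16.09/√36) = -1.421
p-value = 0.1642

Since p-value > α = 0.1, we fail to reject H₀.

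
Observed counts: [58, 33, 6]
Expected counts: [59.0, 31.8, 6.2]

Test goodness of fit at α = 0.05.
Chi-square goodness of fit test:
H₀: observed counts match expected distribution
H₁: observed counts differ from expected distribution
df = k - 1 = 2
χ² = Σ(O - E)²/E
   = (58 - 59.0)²/59.0 + (33 - 31.8)²/31.8 + (6 - 6.2)²/6.2
   = 0.017 + 0.045 + 0.006
   = 0.07
p-value = 0.9662

Since p-value > α = 0.05, we fail to reject H₀.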